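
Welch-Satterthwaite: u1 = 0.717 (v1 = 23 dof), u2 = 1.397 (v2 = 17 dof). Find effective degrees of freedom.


uc = sqrt(u1^2 + u2^2) = sqrt(0.717^2 + 1.397^2) = 1.5702541
v_eff = uc^4 / (u1^4/v1 + u2^4/v2)
= 1.5702541^4 / (0.717^4/23 + 1.397^4/17)
= 6.0796663 / 0.23553651
v_eff = 25.8120

25.8120


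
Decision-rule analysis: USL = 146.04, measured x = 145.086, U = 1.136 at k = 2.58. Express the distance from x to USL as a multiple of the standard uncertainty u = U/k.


u = U / k = 1.136 / 2.58 = 0.44031008
margin = |USL - x| = |146.04 - 145.086| = 0.954
z = margin / u = 0.954 / 0.44031008
z = 2.1667

2.1667


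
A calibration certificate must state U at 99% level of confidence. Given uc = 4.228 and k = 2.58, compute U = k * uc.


U = k * uc
U = 2.58 * 4.228
U = 10.9082

10.9082


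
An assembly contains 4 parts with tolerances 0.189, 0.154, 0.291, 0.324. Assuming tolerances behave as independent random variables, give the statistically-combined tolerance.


RSS = sqrt(0.189^2 + 0.154^2 + 0.291^2 + 0.324^2)
= sqrt(0.249094)
= 0.4991

0.4991


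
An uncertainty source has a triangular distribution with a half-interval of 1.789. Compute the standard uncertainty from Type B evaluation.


u_B = half_width / sqrt(6)
u_B = 1.789 / 2.4494897
u_B = 0.7304

0.7304


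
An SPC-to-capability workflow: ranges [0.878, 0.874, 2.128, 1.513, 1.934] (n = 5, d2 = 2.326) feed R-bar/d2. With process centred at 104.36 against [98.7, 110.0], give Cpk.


R_bar = (0.878 + 0.874 + 2.128 + 1.513 + 1.934) / 5 = 1.4654
sigma = R_bar / d2 = 1.4654 / 2.326 = 0.6300086
Cp = (USL - LSL)/(6*sigma) = (110.0 - 98.7)/(6*0.6300086) = 2.9894
Cpu = (110.0 - 104.36)/(3*0.6300086) = 2.9841
Cpl = (104.36 - 98.7)/(3*0.6300086) = 2.9947
Cpk = min(Cpu, Cpl) = 2.9841

2.9841


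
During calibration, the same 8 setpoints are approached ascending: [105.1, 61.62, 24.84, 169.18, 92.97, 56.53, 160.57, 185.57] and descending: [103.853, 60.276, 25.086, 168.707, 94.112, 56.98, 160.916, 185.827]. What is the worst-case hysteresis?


|105.1 - 103.853| = 1.2470
|61.62 - 60.276| = 1.3440
|24.84 - 25.086| = 0.2460
|169.18 - 168.707| = 0.4730
|92.97 - 94.112| = 1.1420
|56.53 - 56.98| = 0.4500
|160.57 - 160.916| = 0.3460
|185.57 - 185.827| = 0.2570
hysteresis = max(diffs) = 1.3440

1.3440


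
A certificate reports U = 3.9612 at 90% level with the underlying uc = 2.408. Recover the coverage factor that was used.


k = U / uc
k = 3.9612 / 2.408
k = 1.645

1.645


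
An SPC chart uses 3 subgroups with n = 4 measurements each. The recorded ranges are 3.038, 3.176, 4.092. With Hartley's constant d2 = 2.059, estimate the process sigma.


R_bar = (3.038 + 3.176 + 4.092) / 3
R_bar = 10.306 / 3 = 3.4353333
sigma_hat = R_bar / d2 = 3.4353333 / 2.059 = 1.6684

1.6684


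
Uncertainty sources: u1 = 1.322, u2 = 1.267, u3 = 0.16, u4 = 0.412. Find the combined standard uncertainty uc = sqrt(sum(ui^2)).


uc = sqrt(1.322^2 + 1.267^2 + 0.16^2 + 0.412^2)
uc = sqrt(3.548317)
uc = 1.8837

1.8837


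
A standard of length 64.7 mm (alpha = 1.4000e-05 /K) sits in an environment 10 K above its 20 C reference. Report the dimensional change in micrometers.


dL = L * alpha * dT
= 64.7 * 1.4000e-05 * 10
= 0.0090580 mm
dL_um = 0.0090580 * 1000 = 9.0580 um

9.0580


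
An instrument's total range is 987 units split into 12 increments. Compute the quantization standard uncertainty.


resolution = range / divisions
resolution = 987 / 12 = 82.25
u_res = resolution / (2*sqrt(3))
u_res = 82.25 / 3.4641016
u_res = 23.7435

23.7435


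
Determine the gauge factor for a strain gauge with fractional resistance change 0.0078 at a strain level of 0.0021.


GF = (dR/R) / epsilon
= 0.0078 / 0.0021
= 3.7143

3.7143


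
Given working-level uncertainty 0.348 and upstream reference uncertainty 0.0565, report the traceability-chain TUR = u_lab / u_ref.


TUR = u_lab / u_ref
= 0.348 / 0.0565
= 6.1593

6.1593


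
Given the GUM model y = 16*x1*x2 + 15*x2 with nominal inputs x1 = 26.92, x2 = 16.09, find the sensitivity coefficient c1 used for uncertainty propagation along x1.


y = 16*x1*x2 + 15*x2
dy/dx1 = 16*x2
Evaluate at x2 = 16.09: c1 = 16 * 16.09
c1 = 257.4400

257.4400


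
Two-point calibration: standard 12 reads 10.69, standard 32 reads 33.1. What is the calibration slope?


slope = (y2 - y1) / (x2 - x1)
= (33.1 - 10.69) / (32 - 12)
= 22.4100 / 20
= 1.1205

1.1205


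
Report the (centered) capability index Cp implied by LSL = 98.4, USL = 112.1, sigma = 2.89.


Cp = (USL - LSL) / (6 * sigma)
= (112.1 - 98.4) / (6 * 2.89)
= 13.7000 / 17.3400
= 0.7901

0.7901


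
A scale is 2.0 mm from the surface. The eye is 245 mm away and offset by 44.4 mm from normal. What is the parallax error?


error = h * offset / d
= 2.0 * 44.4 / 245
= 0.3624

0.3624


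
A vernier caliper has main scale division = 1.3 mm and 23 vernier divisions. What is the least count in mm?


LC = MSD / n_div
= 1.3 / 23
= 0.0565

0.0565


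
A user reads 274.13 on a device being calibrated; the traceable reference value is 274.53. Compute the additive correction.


Correction = standard - reading
= 274.53 - 274.13
= 0.4000

0.4000


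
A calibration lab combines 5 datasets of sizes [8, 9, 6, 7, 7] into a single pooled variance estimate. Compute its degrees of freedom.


nu = sum_i (n_i - 1)
nu = ((8 - 1) + (9 - 1) + (6 - 1) + (7 - 1) + (7 - 1))
nu = 7 + 8 + 5 + 6 + 6
nu = 32

32


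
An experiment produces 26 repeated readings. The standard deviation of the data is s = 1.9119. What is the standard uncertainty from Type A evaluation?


u_A = s / sqrt(n)
u_A = 1.9119 / sqrt(26)
u_A = 1.9119 / 5.0990195
u_A = 0.3750

0.3750


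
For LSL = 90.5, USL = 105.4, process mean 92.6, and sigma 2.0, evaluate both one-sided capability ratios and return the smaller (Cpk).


Cpu = (USL - mean) / (3*sigma) = (105.4 - 92.6) / (3*2.0) = 2.1333
Cpl = (mean - LSL) / (3*sigma) = (92.6 - 90.5) / (3*2.0) = 0.3500
Cpk = min(Cpu, Cpl) = 0.3500

0.3500


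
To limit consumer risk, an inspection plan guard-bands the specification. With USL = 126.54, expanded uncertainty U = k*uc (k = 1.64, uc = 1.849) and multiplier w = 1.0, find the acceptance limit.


U = k * uc = 1.64 * 1.849 = 3.03236
guard band g = w * U = 1.0 * 3.03236 = 3.03236
AL = USL - g = 126.54 - 3.03236
AL = 123.5076

123.5076


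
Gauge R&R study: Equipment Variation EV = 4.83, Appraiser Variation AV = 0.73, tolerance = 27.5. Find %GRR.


GRR = sqrt(EV^2 + AV^2) = sqrt(4.83^2 + 0.73^2) = 4.8848541
%GRR = GRR / tol * 100 = 4.8848541 / 27.5 * 100
%GRR = 17.7631

17.7631


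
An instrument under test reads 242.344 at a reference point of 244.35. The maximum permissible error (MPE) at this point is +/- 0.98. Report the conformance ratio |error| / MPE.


e = indication - reference = 242.344 - 244.35 = -2.0060
|e| = 2.0060
ratio = |e| / MPE = 2.0060 / 0.98
ratio = 2.0469

2.0469


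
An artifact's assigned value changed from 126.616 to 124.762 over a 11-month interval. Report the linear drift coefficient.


rate = (v2 - v1) / months
= (124.762 - 126.616) / 11
= -1.8540 / 11
= -0.1685

-0.1685


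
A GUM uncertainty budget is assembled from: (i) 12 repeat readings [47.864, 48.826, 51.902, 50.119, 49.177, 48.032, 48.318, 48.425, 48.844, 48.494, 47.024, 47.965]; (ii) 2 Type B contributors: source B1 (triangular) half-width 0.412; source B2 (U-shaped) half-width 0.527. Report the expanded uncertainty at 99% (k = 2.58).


mean = (47.864 + 48.826 + 51.902 + 50.119 + 49.177 + 48.032 + 48.318 + 48.425 + 48.844 + 48.494 + 47.024 + 47.965) / 12 = 48.74916667
s = sqrt(sum((x - mean)^2)/(n-1)) = 1.2526265
u_A = s / sqrt(n) = 1.2526265 / sqrt(12) = 0.36160212
u_B1 = 0.412 / sqrt(6) = 0.1681983
u_B2 = 0.527 / sqrt(2) = 0.37264527
uc = sqrt(0.36160212^2 + 0.1681983^2 + 0.37264527^2) = 0.54581248
U = k * uc = 2.58 * 0.54581248
U = 1.4082

1.4082


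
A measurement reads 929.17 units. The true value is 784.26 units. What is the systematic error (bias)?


Systematic error = measured - true
= 929.17 - 784.26
= 144.9100

144.9100


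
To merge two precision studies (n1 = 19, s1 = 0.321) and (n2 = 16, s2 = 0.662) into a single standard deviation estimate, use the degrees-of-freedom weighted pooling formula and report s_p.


s_p = sqrt(((n1-1)*s1^2 + (n2-1)*s2^2) / (n1+n2-2))
numerator = (19-1)*0.321^2 + (16-1)*0.662^2 = 1.854738 + 6.57366 = 8.428398
denominator = 19 + 16 - 2 = 33
s_p^2 = 8.428398 / 33 = 0.255406
s_p = sqrt(0.255406) = 0.5054

0.5054


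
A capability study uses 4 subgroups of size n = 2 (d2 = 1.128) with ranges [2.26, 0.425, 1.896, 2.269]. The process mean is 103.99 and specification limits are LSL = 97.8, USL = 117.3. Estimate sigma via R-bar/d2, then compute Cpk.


R_bar = (2.26 + 0.425 + 1.896 + 2.269) / 4 = 1.7125
sigma = R_bar / d2 = 1.7125 / 1.128 = 1.5181738
Cp = (USL - LSL)/(6*sigma) = (117.3 - 97.8)/(6*1.5181738) = 2.1407
Cpu = (117.3 - 103.99)/(3*1.5181738) = 2.9224
Cpl = (103.99 - 97.8)/(3*1.5181738) = 1.3591
Cpk = min(Cpu, Cpl) = 1.3591

1.3591


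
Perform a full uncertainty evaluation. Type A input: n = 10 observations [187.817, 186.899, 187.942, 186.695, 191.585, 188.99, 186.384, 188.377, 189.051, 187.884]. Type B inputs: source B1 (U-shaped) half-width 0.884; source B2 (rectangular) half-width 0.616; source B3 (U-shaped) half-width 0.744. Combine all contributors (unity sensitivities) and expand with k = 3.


mean = (187.817 + 186.899 + 187.942 + 186.695 + 191.585 + 188.99 + 186.384 + 188.377 + 189.051 + 187.884) / 10 = 188.1624
s = sqrt(sum((x - mean)^2)/(n-1)) = 1.5052615
u_A = s / sqrt(n) = 1.5052615 / sqrt(10) = 0.47600548
u_B1 = 0.884 / sqrt(2) = 0.62508239
u_B2 = 0.616 / sqrt(3) = 0.35564777
u_B3 = 0.744 / sqrt(2) = 0.52608745
uc = sqrt(0.47600548^2 + 0.62508239^2 + 0.35564777^2 + 0.52608745^2) = 1.010229
U = k * uc = 3 * 1.010229
U = 3.0307

3.0307


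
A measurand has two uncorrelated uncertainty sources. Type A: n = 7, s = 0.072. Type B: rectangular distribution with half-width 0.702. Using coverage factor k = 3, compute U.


u_A = s / sqrt(n) = 0.072 / sqrt(7) = 0.027213442
u_B = half_width / sqrt(3) = 0.702 / sqrt(3) = 0.40529989
uc = sqrt(u_A^2 + u_B^2) = sqrt(0.027213442^2 + 0.40529989^2) = 0.40621247
U = k * uc = 3 * 0.40621247
U = 1.2186

1.2186


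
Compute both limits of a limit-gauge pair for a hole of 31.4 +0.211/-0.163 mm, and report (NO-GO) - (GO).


GO = nominal - lower_tol (smallest hole = maximum material condition)
GO = 31.4 - 0.163 = 31.237
NO-GO = nominal + upper_tol (largest hole = least material condition)
NO-GO = 31.4 + 0.211 = 31.611
spread = NO-GO - GO = 31.611 - 31.237 = 0.3740

0.3740


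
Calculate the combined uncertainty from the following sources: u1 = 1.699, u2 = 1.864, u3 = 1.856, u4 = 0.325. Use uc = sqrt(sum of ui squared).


uc = sqrt(1.699^2 + 1.864^2 + 1.856^2 + 0.325^2)
uc = sqrt(9.911458)
uc = 3.1482

3.1482


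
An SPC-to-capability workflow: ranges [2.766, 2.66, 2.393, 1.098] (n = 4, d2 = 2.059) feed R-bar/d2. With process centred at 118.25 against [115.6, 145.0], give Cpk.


R_bar = (2.766 + 2.66 + 2.393 + 1.098) / 4 = 2.22925
sigma = R_bar / d2 = 2.22925 / 2.059 = 1.0826858
Cp = (USL - LSL)/(6*sigma) = (145.0 - 115.6)/(6*1.0826858) = 4.5258
Cpu = (145.0 - 118.25)/(3*1.0826858) = 8.2357
Cpl = (118.25 - 115.6)/(3*1.0826858) = 0.8159
Cpk = min(Cpu, Cpl) = 0.8159

0.8159


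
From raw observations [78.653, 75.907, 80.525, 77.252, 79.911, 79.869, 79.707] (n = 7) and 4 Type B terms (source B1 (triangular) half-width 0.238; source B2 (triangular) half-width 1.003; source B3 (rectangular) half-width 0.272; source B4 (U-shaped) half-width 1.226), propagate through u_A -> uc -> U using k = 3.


mean = (78.653 + 75.907 + 80.525 + 77.252 + 79.911 + 79.869 + 79.707) / 7 = 78.832
s = sqrt(sum((x - mean)^2)/(n-1)) = 1.6810488
u_A = s / sqrt(n) = 1.6810488 / sqrt(7) = 0.63537672
u_B1 = 0.238 / sqrt(6) = 0.097163093
u_B2 = 1.003 / sqrt(6) = 0.40947304
u_B3 = 0.272 / sqrt(3) = 0.15703927
u_B4 = 1.226 / sqrt(2) = 0.86691291
uc = sqrt(0.63537672^2 + 0.097163093^2 + 0.40947304^2 + 0.15703927^2 + 0.86691291^2) = 1.1649085
U = k * uc = 3 * 1.1649085
U = 3.4947

3.4947


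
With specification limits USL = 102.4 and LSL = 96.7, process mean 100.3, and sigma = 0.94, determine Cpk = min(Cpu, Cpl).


Cpu = (USL - mean) / (3*sigma) = (102.4 - 100.3) / (3*0.94) = 0.7447
Cpl = (mean - LSL) / (3*sigma) = (100.3 - 96.7) / (3*0.94) = 1.2766
Cpk = min(Cpu, Cpl) = 0.7447

0.7447


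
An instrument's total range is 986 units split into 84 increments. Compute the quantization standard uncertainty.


resolution = range / divisions
resolution = 986 / 84 = 11.738095
u_res = resolution / (2*sqrt(3))
u_res = 11.738095 / 3.4641016
u_res = 3.3885

3.3885


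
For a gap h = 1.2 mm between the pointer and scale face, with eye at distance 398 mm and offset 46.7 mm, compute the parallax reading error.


error = h * offset / d
= 1.2 * 46.7 / 398
= 0.1408

0.1408


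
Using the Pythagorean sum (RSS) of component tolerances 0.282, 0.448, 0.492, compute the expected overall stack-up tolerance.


RSS = sqrt(0.282^2 + 0.448^2 + 0.492^2)
= sqrt(0.522292)
= 0.7227

0.7227


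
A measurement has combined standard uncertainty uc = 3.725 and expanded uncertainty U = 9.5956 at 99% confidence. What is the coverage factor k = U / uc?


k = U / uc
k = 9.5956 / 3.725
k = 2.576

2.576


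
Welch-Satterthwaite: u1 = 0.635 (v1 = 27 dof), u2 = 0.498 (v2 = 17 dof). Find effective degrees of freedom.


uc = sqrt(u1^2 + u2^2) = sqrt(0.635^2 + 0.498^2) = 0.80698761
v_eff = uc^4 / (u1^4/v1 + u2^4/v2)
= 0.80698761^4 / (0.635^4/27 + 0.498^4/17)
= 0.42409921 / 0.0096398657
v_eff = 43.9943

43.9943


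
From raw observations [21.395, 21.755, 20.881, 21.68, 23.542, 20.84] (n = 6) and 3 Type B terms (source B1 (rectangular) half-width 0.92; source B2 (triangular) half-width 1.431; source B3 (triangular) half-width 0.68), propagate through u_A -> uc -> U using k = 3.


mean = (21.395 + 21.755 + 20.881 + 21.68 + 23.542 + 20.84) / 6 = 21.68216667
s = sqrt(sum((x - mean)^2)/(n-1)) = 0.98973399
u_A = s / sqrt(n) = 0.98973399 / sqrt(6) = 0.40405721
u_B1 = 0.92 / sqrt(3) = 0.53116225
u_B2 = 1.431 / sqrt(6) = 0.5842033
u_B3 = 0.68 / sqrt(6) = 0.27760884
uc = sqrt(0.40405721^2 + 0.53116225^2 + 0.5842033^2 + 0.27760884^2) = 0.9293846
U = k * uc = 3 * 0.9293846
U = 2.7882

2.7882


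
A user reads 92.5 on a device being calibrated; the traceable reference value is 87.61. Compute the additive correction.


Correction = standard - reading
= 87.61 - 92.5
= -4.8900

-4.8900


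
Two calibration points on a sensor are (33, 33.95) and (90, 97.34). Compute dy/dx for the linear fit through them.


slope = (y2 - y1) / (x2 - x1)
= (97.34 - 33.95) / (90 - 33)
= 63.3900 / 57
= 1.1121

1.1121


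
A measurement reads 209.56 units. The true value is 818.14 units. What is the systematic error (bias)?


Systematic error = measured - true
= 209.56 - 818.14
= -608.5800

-608.5800


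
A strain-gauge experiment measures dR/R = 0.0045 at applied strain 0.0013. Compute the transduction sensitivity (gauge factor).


GF = (dR/R) / epsilon
= 0.0045 / 0.0013
= 3.4615

3.4615


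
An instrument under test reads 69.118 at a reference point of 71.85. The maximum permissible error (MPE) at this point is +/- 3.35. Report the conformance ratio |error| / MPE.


e = indication - reference = 69.118 - 71.85 = -2.7320
|e| = 2.7320
ratio = |e| / MPE = 2.7320 / 3.35
ratio = 0.8155

0.8155


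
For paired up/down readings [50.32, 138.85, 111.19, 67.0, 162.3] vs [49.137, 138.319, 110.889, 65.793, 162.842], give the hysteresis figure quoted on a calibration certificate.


|50.32 - 49.137| = 1.1830
|138.85 - 138.319| = 0.5310
|111.19 - 110.889| = 0.3010
|67.0 - 65.793| = 1.2070
|162.3 - 162.842| = 0.5420
hysteresis = max(diffs) = 1.2070

1.2070


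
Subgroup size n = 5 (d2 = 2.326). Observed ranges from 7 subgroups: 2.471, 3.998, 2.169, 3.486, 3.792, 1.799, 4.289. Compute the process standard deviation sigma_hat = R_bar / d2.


R_bar = (2.471 + 3.998 + 2.169 + 3.486 + 3.792 + 1.799 + 4.289) / 7
R_bar = 22.004 / 7 = 3.1434286
sigma_hat = R_bar / d2 = 3.1434286 / 2.326 = 1.3514

1.3514


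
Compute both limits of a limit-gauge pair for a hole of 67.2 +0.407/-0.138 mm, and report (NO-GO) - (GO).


GO = nominal - lower_tol (smallest hole = maximum material condition)
GO = 67.2 - 0.138 = 67.062
NO-GO = nominal + upper_tol (largest hole = least material condition)
NO-GO = 67.2 + 0.407 = 67.607
spread = NO-GO - GO = 67.607 - 67.062 = 0.5450

0.5450


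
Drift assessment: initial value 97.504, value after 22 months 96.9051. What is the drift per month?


rate = (v2 - v1) / months
= (96.9051 - 97.504) / 22
= -0.5989 / 22
= -0.0272

-0.0272


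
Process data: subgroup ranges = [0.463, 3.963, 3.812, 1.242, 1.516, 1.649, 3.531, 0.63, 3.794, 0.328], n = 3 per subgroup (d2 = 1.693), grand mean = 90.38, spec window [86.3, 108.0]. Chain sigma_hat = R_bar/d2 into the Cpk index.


R_bar = (0.463 + 3.963 + 3.812 + 1.242 + 1.516 + 1.649 + 3.531 + 0.63 + 3.794 + 0.328) / 10 = 2.0928
sigma = R_bar / d2 = 2.0928 / 1.693 = 1.2361488
Cp = (USL - LSL)/(6*sigma) = (108.0 - 86.3)/(6*1.2361488) = 2.9258
Cpu = (108.0 - 90.38)/(3*1.2361488) = 4.7513
Cpl = (90.38 - 86.3)/(3*1.2361488) = 1.1002
Cpk = min(Cpu, Cpl) = 1.1002

1.1002


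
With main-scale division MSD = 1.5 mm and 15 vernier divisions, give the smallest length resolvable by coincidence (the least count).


LC = MSD / n_div
= 1.5 / 15
= 0.1000

0.1000


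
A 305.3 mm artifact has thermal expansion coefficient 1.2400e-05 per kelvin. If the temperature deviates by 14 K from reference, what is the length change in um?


dL = L * alpha * dT
= 305.3 * 1.2400e-05 * 14
= 0.0530001 mm
dL_um = 0.0530001 * 1000 = 53.0001 um

53.0001


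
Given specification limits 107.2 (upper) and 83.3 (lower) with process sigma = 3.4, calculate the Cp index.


Cp = (USL - LSL) / (6 * sigma)
= (107.2 - 83.3) / (6 * 3.4)
= 23.9000 / 20.4000
= 1.1716

1.1716


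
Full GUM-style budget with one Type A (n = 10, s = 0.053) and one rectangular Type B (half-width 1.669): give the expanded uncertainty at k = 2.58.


u_A = s / sqrt(n) = 0.053 / sqrt(10) = 0.016760072
u_B = half_width / sqrt(3) = 1.669 / sqrt(3) = 0.9635976
uc = sqrt(u_A^2 + u_B^2) = sqrt(0.016760072^2 + 0.9635976^2) = 0.96374334
U = k * uc = 2.58 * 0.96374334
U = 2.4865

2.4865


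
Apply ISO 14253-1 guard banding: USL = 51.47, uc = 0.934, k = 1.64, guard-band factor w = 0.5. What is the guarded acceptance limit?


U = k * uc = 1.64 * 0.934 = 1.53176
guard band g = w * U = 0.5 * 1.53176 = 0.76588
AL = USL - g = 51.47 - 0.76588
AL = 50.7041

50.7041


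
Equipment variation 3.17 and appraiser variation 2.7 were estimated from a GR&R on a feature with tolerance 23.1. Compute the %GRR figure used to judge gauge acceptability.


GRR = sqrt(EV^2 + AV^2) = sqrt(3.17^2 + 2.7^2) = 4.1640005
%GRR = GRR / tol * 100 = 4.1640005 / 23.1 * 100
%GRR = 18.0260

18.0260


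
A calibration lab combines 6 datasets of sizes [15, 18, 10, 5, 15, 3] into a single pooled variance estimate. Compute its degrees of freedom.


nu = sum_i (n_i - 1)
nu = ((15 - 1) + (18 - 1) + (10 - 1) + (5 - 1) + (15 - 1) + (3 - 1))
nu = 14 + 17 + 9 + 4 + 14 + 2
nu = 60

60


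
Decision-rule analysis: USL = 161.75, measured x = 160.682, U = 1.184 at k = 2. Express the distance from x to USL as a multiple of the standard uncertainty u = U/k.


u = U / k = 1.184 / 2 = 0.592
margin = |USL - x| = |161.75 - 160.682| = 1.068
z = margin / u = 1.068 / 0.592
z = 1.8041

1.8041


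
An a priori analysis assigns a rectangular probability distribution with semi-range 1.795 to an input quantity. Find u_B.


u_B = half_width / sqrt(3)
u_B = 1.795 / 1.7320508
u_B = 1.0363

1.0363


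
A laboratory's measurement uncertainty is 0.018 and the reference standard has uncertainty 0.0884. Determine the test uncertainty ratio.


TUR = u_lab / u_ref
= 0.018 / 0.0884
= 0.2036

0.2036


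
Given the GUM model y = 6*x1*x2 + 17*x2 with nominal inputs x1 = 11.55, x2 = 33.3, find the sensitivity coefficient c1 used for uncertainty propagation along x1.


y = 6*x1*x2 + 17*x2
dy/dx1 = 6*x2
Evaluate at x2 = 33.3: c1 = 6 * 33.3
c1 = 199.8000

199.8000


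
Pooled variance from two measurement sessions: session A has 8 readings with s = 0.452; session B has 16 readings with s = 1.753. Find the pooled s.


s_p = sqrt(((n1-1)*s1^2 + (n2-1)*s2^2) / (n1+n2-2))
numerator = (8-1)*0.452^2 + (16-1)*1.753^2 = 1.430128 + 46.095135 = 47.525263
denominator = 8 + 16 - 2 = 22
s_p^2 = 47.525263 / 22 = 2.1602392
s_p = sqrt(2.1602392) = 1.4698

1.4698


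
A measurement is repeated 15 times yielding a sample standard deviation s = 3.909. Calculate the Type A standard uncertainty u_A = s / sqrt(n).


u_A = s / sqrt(n)
u_A = 3.909 / sqrt(15)
u_A = 3.909 / 3.8729833
u_A = 1.0093

1.0093


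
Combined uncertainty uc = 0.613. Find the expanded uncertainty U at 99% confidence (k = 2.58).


U = k * uc
U = 2.58 * 0.613
U = 1.5815

1.5815


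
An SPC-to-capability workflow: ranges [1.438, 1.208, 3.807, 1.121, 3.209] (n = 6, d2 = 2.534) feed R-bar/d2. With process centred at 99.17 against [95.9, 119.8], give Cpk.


R_bar = (1.438 + 1.208 + 3.807 + 1.121 + 3.209) / 5 = 2.1566
sigma = R_bar / d2 = 2.1566 / 2.534 = 0.85106551
Cp = (USL - LSL)/(6*sigma) = (119.8 - 95.9)/(6*0.85106551) = 4.6804
Cpu = (119.8 - 99.17)/(3*0.85106551) = 8.0801
Cpl = (99.17 - 95.9)/(3*0.85106551) = 1.2807
Cpk = min(Cpu, Cpl) = 1.2807

1.2807


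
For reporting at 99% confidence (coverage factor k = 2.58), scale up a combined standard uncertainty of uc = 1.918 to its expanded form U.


U = k * uc
U = 2.58 * 1.918
U = 4.9484

4.9484


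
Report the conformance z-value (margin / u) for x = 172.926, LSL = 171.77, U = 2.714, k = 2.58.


u = U / k = 2.714 / 2.58 = 1.051938
margin = |LSL - x| = |171.77 - 172.926| = 1.156
z = margin / u = 1.156 / 1.051938
z = 1.0989

1.0989


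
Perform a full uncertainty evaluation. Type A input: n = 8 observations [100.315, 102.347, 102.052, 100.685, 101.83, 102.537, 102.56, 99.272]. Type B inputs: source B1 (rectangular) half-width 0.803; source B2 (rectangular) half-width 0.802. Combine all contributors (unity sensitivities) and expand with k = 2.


mean = (100.315 + 102.347 + 102.052 + 100.685 + 101.83 + 102.537 + 102.56 + 99.272) / 8 = 101.44975
s = sqrt(sum((x - mean)^2)/(n-1)) = 1.2155079
u_A = s / sqrt(n) = 1.2155079 / sqrt(8) = 0.42974694
u_B1 = 0.803 / sqrt(3) = 0.46361227
u_B2 = 0.802 / sqrt(3) = 0.46303492
uc = sqrt(0.42974694^2 + 0.46361227^2 + 0.46303492^2) = 0.78359435
U = k * uc = 2 * 0.78359435
U = 1.5672

1.5672


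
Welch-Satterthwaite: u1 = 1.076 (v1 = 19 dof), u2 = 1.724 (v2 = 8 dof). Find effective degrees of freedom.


uc = sqrt(u1^2 + u2^2) = sqrt(1.076^2 + 1.724^2) = 2.0322283
v_eff = uc^4 / (u1^4/v1 + u2^4/v2)
= 2.0322283^4 / (1.076^4/19 + 1.724^4/8)
= 17.056502 / 1.1747785
v_eff = 14.5189

14.5189


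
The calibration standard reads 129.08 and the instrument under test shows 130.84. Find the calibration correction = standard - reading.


Correction = standard - reading
= 129.08 - 130.84
= -1.7600

-1.7600


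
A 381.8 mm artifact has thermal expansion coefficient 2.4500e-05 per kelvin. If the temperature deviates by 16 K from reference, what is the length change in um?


dL = L * alpha * dT
= 381.8 * 2.4500e-05 * 16
= 0.1496656 mm
dL_um = 0.1496656 * 1000 = 149.6656 um

149.6656


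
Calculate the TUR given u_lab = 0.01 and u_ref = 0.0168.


TUR = u_lab / u_ref
= 0.01 / 0.0168
= 0.5952

0.5952


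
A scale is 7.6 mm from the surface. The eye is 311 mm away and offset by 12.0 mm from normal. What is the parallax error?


error = h * offset / d
= 7.6 * 12.0 / 311
= 0.2932

0.2932


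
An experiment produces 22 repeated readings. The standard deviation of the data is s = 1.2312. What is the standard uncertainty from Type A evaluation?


u_A = s / sqrt(n)
u_A = 1.2312 / sqrt(22)
u_A = 1.2312 / 4.6904158
u_A = 0.2625

0.2625


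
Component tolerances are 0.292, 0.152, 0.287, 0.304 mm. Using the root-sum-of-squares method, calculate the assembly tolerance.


RSS = sqrt(0.292^2 + 0.152^2 + 0.287^2 + 0.304^2)
= sqrt(0.283153)
= 0.5321

0.5321


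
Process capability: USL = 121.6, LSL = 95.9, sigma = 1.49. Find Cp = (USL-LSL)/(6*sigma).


Cp = (USL - LSL) / (6 * sigma)
= (121.6 - 95.9) / (6 * 1.49)
= 25.7000 / 8.9400
= 2.8747

2.8747


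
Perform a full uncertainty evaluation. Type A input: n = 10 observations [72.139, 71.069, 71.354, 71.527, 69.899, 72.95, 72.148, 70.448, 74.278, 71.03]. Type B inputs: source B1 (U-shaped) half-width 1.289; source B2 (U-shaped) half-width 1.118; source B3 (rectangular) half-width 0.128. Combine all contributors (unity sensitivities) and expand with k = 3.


mean = (72.139 + 71.069 + 71.354 + 71.527 + 69.899 + 72.95 + 72.148 + 70.448 + 74.278 + 71.03) / 10 = 71.6842
s = sqrt(sum((x - mean)^2)/(n-1)) = 1.2652327
u_A = s / sqrt(n) = 1.2652327 / sqrt(10) = 0.40010171
u_B1 = 1.289 / sqrt(2) = 0.91146064
u_B2 = 1.118 / sqrt(2) = 0.79054538
u_B3 = 0.128 / sqrt(3) = 0.073900834
uc = sqrt(0.40010171^2 + 0.91146064^2 + 0.79054538^2 + 0.073900834^2) = 1.2732891
U = k * uc = 3 * 1.2732891
U = 3.8199

3.8199


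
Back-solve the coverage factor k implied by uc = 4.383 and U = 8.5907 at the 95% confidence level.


k = U / uc
k = 8.5907 / 4.383
k = 1.96

1.96


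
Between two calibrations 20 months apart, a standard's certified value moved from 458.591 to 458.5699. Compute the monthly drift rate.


rate = (v2 - v1) / months
= (458.5699 - 458.591) / 20
= -0.0211 / 20
= -0.0011

-0.0011


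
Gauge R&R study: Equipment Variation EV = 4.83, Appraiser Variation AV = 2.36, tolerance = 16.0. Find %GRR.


GRR = sqrt(EV^2 + AV^2) = sqrt(4.83^2 + 2.36^2) = 5.3757325
%GRR = GRR / tol * 100 = 5.3757325 / 16.0 * 100
%GRR = 33.5983

33.5983


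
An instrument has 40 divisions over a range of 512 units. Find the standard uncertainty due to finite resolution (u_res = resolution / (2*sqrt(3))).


resolution = range / divisions
resolution = 512 / 40 = 12.8
u_res = resolution / (2*sqrt(3))
u_res = 12.8 / 3.4641016
u_res = 3.6950

3.6950


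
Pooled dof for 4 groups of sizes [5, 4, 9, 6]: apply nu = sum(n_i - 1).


nu = sum_i (n_i - 1)
nu = ((5 - 1) + (4 - 1) + (9 - 1) + (6 - 1))
nu = 4 + 3 + 8 + 5
nu = 20

20


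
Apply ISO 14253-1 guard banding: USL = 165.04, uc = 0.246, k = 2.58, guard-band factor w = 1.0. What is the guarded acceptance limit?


U = k * uc = 2.58 * 0.246 = 0.63468
guard band g = w * U = 1.0 * 0.63468 = 0.63468
AL = USL - g = 165.04 - 0.63468
AL = 164.4053

164.4053


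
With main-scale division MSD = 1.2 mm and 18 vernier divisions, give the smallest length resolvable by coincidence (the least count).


LC = MSD / n_div
= 1.2 / 18
= 0.0667

0.0667


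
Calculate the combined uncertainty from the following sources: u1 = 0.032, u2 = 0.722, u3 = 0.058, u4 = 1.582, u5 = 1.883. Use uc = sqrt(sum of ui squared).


uc = sqrt(0.032^2 + 0.722^2 + 0.058^2 + 1.582^2 + 1.883^2)
uc = sqrt(6.574085)
uc = 2.5640

2.5640


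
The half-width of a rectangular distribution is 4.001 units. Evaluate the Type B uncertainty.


u_B = half_width / sqrt(3)
u_B = 4.001 / 1.7320508
u_B = 2.3100

2.3100


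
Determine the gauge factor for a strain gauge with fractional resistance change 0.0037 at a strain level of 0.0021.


GF = (dR/R) / epsilon
= 0.0037 / 0.0021
= 1.7619

1.7619


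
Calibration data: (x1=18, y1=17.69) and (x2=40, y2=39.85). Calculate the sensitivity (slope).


slope = (y2 - y1) / (x2 - x1)
= (39.85 - 17.69) / (40 - 18)
= 22.1600 / 22
= 1.0073

1.0073


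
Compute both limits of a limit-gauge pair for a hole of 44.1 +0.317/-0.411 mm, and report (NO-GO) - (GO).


GO = nominal - lower_tol (smallest hole = maximum material condition)
GO = 44.1 - 0.411 = 43.689
NO-GO = nominal + upper_tol (largest hole = least material condition)
NO-GO = 44.1 + 0.317 = 44.417
spread = NO-GO - GO = 44.417 - 43.689 = 0.7280

0.7280


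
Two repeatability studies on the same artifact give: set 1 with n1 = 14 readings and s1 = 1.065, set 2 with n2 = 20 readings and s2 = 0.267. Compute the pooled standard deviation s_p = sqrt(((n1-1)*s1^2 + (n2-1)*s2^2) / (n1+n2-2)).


s_p = sqrt(((n1-1)*s1^2 + (n2-1)*s2^2) / (n1+n2-2))
numerator = (14-1)*1.065^2 + (20-1)*0.267^2 = 14.744925 + 1.354491 = 16.099416
denominator = 14 + 20 - 2 = 32
s_p^2 = 16.099416 / 32 = 0.50310675
s_p = sqrt(0.50310675) = 0.7093

0.7093


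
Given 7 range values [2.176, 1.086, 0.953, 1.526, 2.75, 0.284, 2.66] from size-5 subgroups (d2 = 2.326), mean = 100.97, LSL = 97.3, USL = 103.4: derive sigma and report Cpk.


R_bar = (2.176 + 1.086 + 0.953 + 1.526 + 2.75 + 0.284 + 2.66) / 7 = 1.6335714
sigma = R_bar / d2 = 1.6335714 / 2.326 = 0.70230929
Cp = (USL - LSL)/(6*sigma) = (103.4 - 97.3)/(6*0.70230929) = 1.4476
Cpu = (103.4 - 100.97)/(3*0.70230929) = 1.1533
Cpl = (100.97 - 97.3)/(3*0.70230929) = 1.7419
Cpk = min(Cpu, Cpl) = 1.1533

1.1533


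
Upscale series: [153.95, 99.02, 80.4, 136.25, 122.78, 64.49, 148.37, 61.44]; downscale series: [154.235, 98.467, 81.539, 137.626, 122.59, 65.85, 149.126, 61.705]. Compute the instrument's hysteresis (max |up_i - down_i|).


|153.95 - 154.235| = 0.2850
|99.02 - 98.467| = 0.5530
|80.4 - 81.539| = 1.1390
|136.25 - 137.626| = 1.3760
|122.78 - 122.59| = 0.1900
|64.49 - 65.85| = 1.3600
|148.37 - 149.126| = 0.7560
|61.44 - 61.705| = 0.2650
hysteresis = max(diffs) = 1.3760

1.3760


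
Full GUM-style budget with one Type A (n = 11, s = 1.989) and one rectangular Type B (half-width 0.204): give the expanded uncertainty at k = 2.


u_A = s / sqrt(n) = 1.989 / sqrt(11) = 0.59970606
u_B = half_width / sqrt(3) = 0.204 / sqrt(3) = 0.11777945
uc = sqrt(u_A^2 + u_B^2) = sqrt(0.59970606^2 + 0.11777945^2) = 0.6111623
U = k * uc = 2 * 0.6111623
U = 1.2223

1.2223


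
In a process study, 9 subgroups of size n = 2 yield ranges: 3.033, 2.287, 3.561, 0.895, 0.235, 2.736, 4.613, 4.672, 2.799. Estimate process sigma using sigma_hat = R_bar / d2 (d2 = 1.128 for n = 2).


R_bar = (3.033 + 2.287 + 3.561 + 0.895 + 0.235 + 2.736 + 4.613 + 4.672 + 2.799) / 9
R_bar = 24.831 / 9 = 2.759
sigma_hat = R_bar / d2 = 2.759 / 1.128 = 2.4459

2.4459


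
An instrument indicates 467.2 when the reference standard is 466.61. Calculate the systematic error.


Systematic error = measured - true
= 467.2 - 466.61
= 0.5900

0.5900


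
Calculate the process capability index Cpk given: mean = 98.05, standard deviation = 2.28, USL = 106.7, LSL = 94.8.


Cpu = (USL - mean) / (3*sigma) = (106.7 - 98.05) / (3*2.28) = 1.2646
Cpl = (mean - LSL) / (3*sigma) = (98.05 - 94.8) / (3*2.28) = 0.4751
Cpk = min(Cpu, Cpl) = 0.4751

0.4751


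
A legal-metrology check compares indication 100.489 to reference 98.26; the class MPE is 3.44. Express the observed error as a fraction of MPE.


e = indication - reference = 100.489 - 98.26 = 2.2290
|e| = 2.2290
ratio = |e| / MPE = 2.2290 / 3.44
ratio = 0.6480

0.6480


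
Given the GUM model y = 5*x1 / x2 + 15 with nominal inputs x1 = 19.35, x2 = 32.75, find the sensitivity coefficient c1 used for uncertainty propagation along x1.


y = 5*x1 / x2 + 15
dy/dx1 = 5/x2
Evaluate at x2 = 32.75: c1 = 5 / 32.75
c1 = 0.1527

0.1527


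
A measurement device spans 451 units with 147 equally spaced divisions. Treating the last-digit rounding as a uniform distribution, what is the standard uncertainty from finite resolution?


resolution = range / divisions
resolution = 451 / 147 = 3.0680272
u_res = resolution / (2*sqrt(3))
u_res = 3.0680272 / 3.4641016
u_res = 0.8857

0.8857


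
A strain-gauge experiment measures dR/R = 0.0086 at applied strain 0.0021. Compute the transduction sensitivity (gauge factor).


GF = (dR/R) / epsilon
= 0.0086 / 0.0021
= 4.0952

4.0952


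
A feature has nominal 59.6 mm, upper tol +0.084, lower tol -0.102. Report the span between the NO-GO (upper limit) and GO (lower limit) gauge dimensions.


GO = nominal - lower_tol (smallest hole = maximum material condition)
GO = 59.6 - 0.102 = 59.498
NO-GO = nominal + upper_tol (largest hole = least material condition)
NO-GO = 59.6 + 0.084 = 59.684
spread = NO-GO - GO = 59.684 - 59.498 = 0.1860

0.1860


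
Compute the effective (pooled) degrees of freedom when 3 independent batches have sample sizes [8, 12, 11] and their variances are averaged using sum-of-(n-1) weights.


nu = sum_i (n_i - 1)
nu = ((8 - 1) + (12 - 1) + (11 - 1))
nu = 7 + 11 + 10
nu = 28

28


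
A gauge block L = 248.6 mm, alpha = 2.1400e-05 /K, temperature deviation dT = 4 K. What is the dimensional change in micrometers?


dL = L * alpha * dT
= 248.6 * 2.1400e-05 * 4
= 0.0212802 mm
dL_um = 0.0212802 * 1000 = 21.2802 um

21.2802


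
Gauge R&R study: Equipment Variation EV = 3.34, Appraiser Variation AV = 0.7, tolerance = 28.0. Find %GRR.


GRR = sqrt(EV^2 + AV^2) = sqrt(3.34^2 + 0.7^2) = 3.412565
%GRR = GRR / tol * 100 = 3.412565 / 28.0 * 100
%GRR = 12.1877

12.1877


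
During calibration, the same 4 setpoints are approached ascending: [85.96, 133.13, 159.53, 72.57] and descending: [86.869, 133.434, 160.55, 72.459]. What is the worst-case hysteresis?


|85.96 - 86.869| = 0.9090
|133.13 - 133.434| = 0.3040
|159.53 - 160.55| = 1.0200
|72.57 - 72.459| = 0.1110
hysteresis = max(diffs) = 1.0200

1.0200


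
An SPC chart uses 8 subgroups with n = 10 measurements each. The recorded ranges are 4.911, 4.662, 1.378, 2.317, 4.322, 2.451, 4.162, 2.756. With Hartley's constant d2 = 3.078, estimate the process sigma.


R_bar = (4.911 + 4.662 + 1.378 + 2.317 + 4.322 + 2.451 + 4.162 + 2.756) / 8
R_bar = 26.959 / 8 = 3.369875
sigma_hat = R_bar / d2 = 3.369875 / 3.078 = 1.0948

1.0948


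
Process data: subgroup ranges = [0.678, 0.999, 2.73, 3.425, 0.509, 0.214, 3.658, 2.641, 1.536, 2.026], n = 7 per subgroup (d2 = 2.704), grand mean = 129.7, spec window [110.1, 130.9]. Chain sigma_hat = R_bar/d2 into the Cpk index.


R_bar = (0.678 + 0.999 + 2.73 + 3.425 + 0.509 + 0.214 + 3.658 + 2.641 + 1.536 + 2.026) / 10 = 1.8416
sigma = R_bar / d2 = 1.8416 / 2.704 = 0.68106509
Cp = (USL - LSL)/(6*sigma) = (130.9 - 110.1)/(6*0.68106509) = 5.0901
Cpu = (130.9 - 129.7)/(3*0.68106509) = 0.5873
Cpl = (129.7 - 110.1)/(3*0.68106509) = 9.5928
Cpk = min(Cpu, Cpl) = 0.5873

0.5873


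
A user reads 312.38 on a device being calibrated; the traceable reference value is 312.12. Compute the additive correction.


Correction = standard - reading
= 312.12 - 312.38
= -0.2600

-0.2600


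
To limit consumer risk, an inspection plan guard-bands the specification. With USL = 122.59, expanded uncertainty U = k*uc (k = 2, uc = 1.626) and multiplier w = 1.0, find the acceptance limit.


U = k * uc = 2 * 1.626 = 3.252
guard band g = w * U = 1.0 * 3.252 = 3.252
AL = USL - g = 122.59 - 3.252
AL = 119.3380

119.3380


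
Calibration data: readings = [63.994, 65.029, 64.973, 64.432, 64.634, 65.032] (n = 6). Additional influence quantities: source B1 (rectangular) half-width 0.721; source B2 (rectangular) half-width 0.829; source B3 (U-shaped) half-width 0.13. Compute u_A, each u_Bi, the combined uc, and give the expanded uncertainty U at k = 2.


mean = (63.994 + 65.029 + 64.973 + 64.432 + 64.634 + 65.032) / 6 = 64.68233333
s = sqrt(sum((x - mean)^2)/(n-1)) = 0.41610992
u_A = s / sqrt(n) = 0.41610992 / sqrt(6) = 0.16987616
u_B1 = 0.721 / sqrt(3) = 0.41626954
u_B2 = 0.829 / sqrt(3) = 0.47862337
u_B3 = 0.13 / sqrt(2) = 0.091923882
uc = sqrt(0.16987616^2 + 0.41626954^2 + 0.47862337^2 + 0.091923882^2) = 0.66307509
U = k * uc = 2 * 0.66307509
U = 1.3262

1.3262


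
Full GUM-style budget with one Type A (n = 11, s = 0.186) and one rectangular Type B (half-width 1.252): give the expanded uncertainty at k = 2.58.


u_A = s / sqrt(n) = 0.186 / sqrt(11) = 0.05608111
u_B = half_width / sqrt(3) = 1.252 / sqrt(3) = 0.72284254
uc = sqrt(u_A^2 + u_B^2) = sqrt(0.05608111^2 + 0.72284254^2) = 0.72501478
U = k * uc = 2.58 * 0.72501478
U = 1.8705

1.8705


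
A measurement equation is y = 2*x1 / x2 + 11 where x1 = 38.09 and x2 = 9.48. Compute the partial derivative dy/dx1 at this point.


y = 2*x1 / x2 + 11
dy/dx1 = 2/x2
Evaluate at x2 = 9.48: c1 = 2 / 9.48
c1 = 0.2110

0.2110


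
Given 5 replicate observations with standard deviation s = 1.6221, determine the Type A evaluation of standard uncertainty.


u_A = s / sqrt(n)
u_A = 1.6221 / sqrt(5)
u_A = 1.6221 / 2.236068
u_A = 0.7254

0.7254


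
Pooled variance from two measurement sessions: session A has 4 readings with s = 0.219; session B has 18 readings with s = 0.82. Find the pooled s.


s_p = sqrt(((n1-1)*s1^2 + (n2-1)*s2^2) / (n1+n2-2))
numerator = (4-1)*0.219^2 + (18-1)*0.82^2 = 0.143883 + 11.4308 = 11.574683
denominator = 4 + 18 - 2 = 20
s_p^2 = 11.574683 / 20 = 0.57873415
s_p = sqrt(0.57873415) = 0.7607

0.7607


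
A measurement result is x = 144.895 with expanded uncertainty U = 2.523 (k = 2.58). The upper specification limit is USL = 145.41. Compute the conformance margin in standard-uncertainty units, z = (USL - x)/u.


u = U / k = 2.523 / 2.58 = 0.97790698
margin = |USL - x| = |145.41 - 144.895| = 0.515
z = margin / u = 0.515 / 0.97790698
z = 0.5266

0.5266


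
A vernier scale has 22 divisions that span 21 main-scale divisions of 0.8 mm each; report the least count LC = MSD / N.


LC = MSD / n_div
= 0.8 / 22
= 0.0364

0.0364


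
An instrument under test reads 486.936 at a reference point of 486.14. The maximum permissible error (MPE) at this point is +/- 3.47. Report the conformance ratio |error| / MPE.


e = indication - reference = 486.936 - 486.14 = 0.7960
|e| = 0.7960
ratio = |e| / MPE = 0.7960 / 3.47
ratio = 0.2294

0.2294


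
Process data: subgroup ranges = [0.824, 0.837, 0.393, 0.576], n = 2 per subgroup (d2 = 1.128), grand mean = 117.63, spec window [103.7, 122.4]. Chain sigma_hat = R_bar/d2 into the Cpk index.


R_bar = (0.824 + 0.837 + 0.393 + 0.576) / 4 = 0.6575
sigma = R_bar / d2 = 0.6575 / 1.128 = 0.58289007
Cp = (USL - LSL)/(6*sigma) = (122.4 - 103.7)/(6*0.58289007) = 5.3469
Cpu = (122.4 - 117.63)/(3*0.58289007) = 2.7278
Cpl = (117.63 - 103.7)/(3*0.58289007) = 7.9661
Cpk = min(Cpu, Cpl) = 2.7278

2.7278


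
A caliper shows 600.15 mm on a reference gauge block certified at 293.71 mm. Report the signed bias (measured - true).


Systematic error = measured - true
= 600.15 - 293.71
= 306.4400

306.4400


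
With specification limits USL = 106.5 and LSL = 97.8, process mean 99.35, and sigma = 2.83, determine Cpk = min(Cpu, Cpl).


Cpu = (USL - mean) / (3*sigma) = (106.5 - 99.35) / (3*2.83) = 0.8422
Cpl = (mean - LSL) / (3*sigma) = (99.35 - 97.8) / (3*2.83) = 0.1826
Cpk = min(Cpu, Cpl) = 0.1826

0.1826


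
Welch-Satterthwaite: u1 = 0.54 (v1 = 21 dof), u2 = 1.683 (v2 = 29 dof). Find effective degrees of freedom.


uc = sqrt(u1^2 + u2^2) = sqrt(0.54^2 + 1.683^2) = 1.7675093
v_eff = uc^4 / (u1^4/v1 + u2^4/v2)
= 1.7675093^4 / (0.54^4/21 + 1.683^4/29)
= 9.7599329 / 0.28070404
v_eff = 34.7695

34.7695


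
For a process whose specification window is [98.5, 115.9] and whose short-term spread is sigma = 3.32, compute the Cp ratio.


Cp = (USL - LSL) / (6 * sigma)
= (115.9 - 98.5) / (6 * 3.32)
= 17.4000 / 19.9200
= 0.8735

0.8735


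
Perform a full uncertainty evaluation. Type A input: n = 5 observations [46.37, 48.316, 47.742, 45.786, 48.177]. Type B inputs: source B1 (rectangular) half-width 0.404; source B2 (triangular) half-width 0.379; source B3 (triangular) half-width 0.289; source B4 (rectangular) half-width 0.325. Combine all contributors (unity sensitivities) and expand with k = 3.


mean = (46.37 + 48.316 + 47.742 + 45.786 + 48.177) / 5 = 47.2782
s = sqrt(sum((x - mean)^2)/(n-1)) = 1.1348424
u_A = s / sqrt(n) = 1.1348424 / sqrt(5) = 0.50751695
u_B1 = 0.404 / sqrt(3) = 0.23324951
u_B2 = 0.379 / sqrt(6) = 0.1547261
u_B3 = 0.289 / sqrt(6) = 0.11798376
u_B4 = 0.325 / sqrt(3) = 0.18763884
uc = sqrt(0.50751695^2 + 0.23324951^2 + 0.1547261^2 + 0.11798376^2 + 0.18763884^2) = 0.62052192
U = k * uc = 3 * 0.62052192
U = 1.8616

1.8616
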